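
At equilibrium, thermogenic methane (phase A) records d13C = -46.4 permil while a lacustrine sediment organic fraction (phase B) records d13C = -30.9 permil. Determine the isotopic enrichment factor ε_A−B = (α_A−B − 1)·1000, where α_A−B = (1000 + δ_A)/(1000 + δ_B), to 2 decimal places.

-15.99 permil

α_A−B = (1000 + -46.4) / (1000 + -30.9) = 953.6 / 969.1 = 0.984006
ε_A−B = (0.984006 − 1) × 1000 = -15.994 permil
(The approximation ε ≈ δ_A − δ_B would give -15.5 permil.)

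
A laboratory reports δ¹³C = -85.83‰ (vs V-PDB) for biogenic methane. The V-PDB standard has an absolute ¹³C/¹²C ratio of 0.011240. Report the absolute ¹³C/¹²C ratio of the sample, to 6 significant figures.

R_sample = R_standard × (δ¹³C/1000 + 1)
R_sample = 0.011240 × (-85.83/1000 + 1) = 0.011240 × 0.914170
R_sample = 0.0102753

0.0102753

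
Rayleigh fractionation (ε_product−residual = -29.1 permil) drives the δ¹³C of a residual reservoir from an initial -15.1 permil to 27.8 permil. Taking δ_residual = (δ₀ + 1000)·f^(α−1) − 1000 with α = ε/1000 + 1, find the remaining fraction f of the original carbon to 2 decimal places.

α − 1 = ε/1000 = -0.0291
(δ_res + 1000)/(δ₀ + 1000) = (27.8 + 1000)/(-15.1 + 1000) = 1027.8/984.9 = 1.043558
f = 1.043558^(1/-0.0291) = exp(ln(1.043558)/-0.0291) = exp(0.04264/-0.0291)
f = exp(-1.4651) = 0.2310

0.23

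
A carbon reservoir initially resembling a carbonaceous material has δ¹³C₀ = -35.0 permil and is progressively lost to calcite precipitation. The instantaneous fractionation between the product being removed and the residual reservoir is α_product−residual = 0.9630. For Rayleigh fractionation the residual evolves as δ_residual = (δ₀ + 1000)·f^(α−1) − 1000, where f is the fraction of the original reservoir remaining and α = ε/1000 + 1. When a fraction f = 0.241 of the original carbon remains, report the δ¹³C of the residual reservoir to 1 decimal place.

17.2 permil

Rayleigh residual: δ_res = (δ₀ + 1000)·f^(α−1) − 1000
α − 1 = -0.03700
f^(α−1) = 0.241^(-0.03700) = 1.054060
δ_res = (-35.0 + 1000) × 1.054060 − 1000 = 1017.168 − 1000 = 17.17 permil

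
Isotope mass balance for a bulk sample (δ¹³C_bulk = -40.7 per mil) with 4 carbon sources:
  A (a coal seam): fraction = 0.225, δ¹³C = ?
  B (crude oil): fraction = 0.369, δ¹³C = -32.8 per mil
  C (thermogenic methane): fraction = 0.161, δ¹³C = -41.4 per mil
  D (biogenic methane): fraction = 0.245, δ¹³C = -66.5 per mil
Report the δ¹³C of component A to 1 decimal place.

Isotope mass balance: δ_bulk = Σ fᵢ·δᵢ.
-40.7 = 0.225×δ_A + 0.369×(-32.8) + 0.161×(-41.4) + 0.245×(-66.5)
0.225·δ_A = -40.7 − (-35.061) = -5.639
δ_A = -5.639 / 0.225 = -25.06 per mil

-25.1 per mil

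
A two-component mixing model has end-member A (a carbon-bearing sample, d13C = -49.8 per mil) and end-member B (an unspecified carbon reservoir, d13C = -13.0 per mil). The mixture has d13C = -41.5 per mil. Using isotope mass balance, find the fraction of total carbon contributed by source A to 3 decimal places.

0.774

δ_mix = f_A·δ_A + (1 − f_A)·δ_B  ⇒  f_A = (δ_mix − δ_B)/(δ_A − δ_B)
f_A = (-41.5 − (-13.0)) / (-49.8 − (-13.0))
f_A = -28.5 / -36.8 = 0.7745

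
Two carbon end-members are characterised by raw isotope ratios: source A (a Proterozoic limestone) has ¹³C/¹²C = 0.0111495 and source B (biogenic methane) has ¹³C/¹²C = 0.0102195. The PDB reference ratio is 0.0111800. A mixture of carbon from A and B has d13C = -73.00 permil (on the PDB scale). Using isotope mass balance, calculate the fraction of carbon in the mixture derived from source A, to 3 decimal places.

0.155

δ_A = (0.0111495/0.0111800 − 1)×1000 = (0.997272 − 1)×1000 = -2.728 permil
δ_B = (0.0102195/0.0111800 − 1)×1000 = (0.914088 − 1)×1000 = -85.912 permil
f_A = (δ_mix − δ_B)/(δ_A − δ_B) = (-73.00 − (-85.912))/(-2.728 − (-85.912))
f_A = 12.912 / 83.184 = 0.1552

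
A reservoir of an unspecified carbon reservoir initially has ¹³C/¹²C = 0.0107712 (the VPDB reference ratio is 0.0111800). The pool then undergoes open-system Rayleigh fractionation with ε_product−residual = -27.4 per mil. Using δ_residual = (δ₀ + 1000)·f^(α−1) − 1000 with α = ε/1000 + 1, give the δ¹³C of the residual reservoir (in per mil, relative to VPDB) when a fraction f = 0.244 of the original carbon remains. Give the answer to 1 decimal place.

1.4 per mil

δ₀ = (0.0107712/0.0111800 − 1)×1000 = (0.963435 − 1)×1000 = -36.565 per mil
α − 1 = ε/1000 = -0.0274
f^(α−1) = 0.244^(-0.0274) = 1.039407
δ_res = (-36.565 + 1000) × 1.039407 − 1000 = 1001.401 − 1000 = 1.40 per mil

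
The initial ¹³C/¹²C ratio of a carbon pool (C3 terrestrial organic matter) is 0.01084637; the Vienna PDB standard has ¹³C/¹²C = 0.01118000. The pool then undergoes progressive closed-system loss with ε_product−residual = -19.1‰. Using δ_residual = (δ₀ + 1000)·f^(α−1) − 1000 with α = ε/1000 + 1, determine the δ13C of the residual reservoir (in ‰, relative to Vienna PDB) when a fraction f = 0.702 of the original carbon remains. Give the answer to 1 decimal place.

-23.3‰

δ₀ = (0.01084637/0.01118000 − 1)×1000 = (0.970158 − 1)×1000 = -29.842‰
α − 1 = ε/1000 = -0.0191
f^(α−1) = 0.702^(-0.0191) = 1.006781
δ_res = (-29.842 + 1000) × 1.006781 − 1000 = 976.737 − 1000 = -23.26‰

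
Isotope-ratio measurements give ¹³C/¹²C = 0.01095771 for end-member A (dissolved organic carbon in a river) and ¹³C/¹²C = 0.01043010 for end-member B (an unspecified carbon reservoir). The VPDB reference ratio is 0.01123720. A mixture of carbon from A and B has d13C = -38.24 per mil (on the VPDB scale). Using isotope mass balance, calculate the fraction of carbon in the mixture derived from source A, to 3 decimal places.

δ_A = (0.01095771/0.01123720 − 1)×1000 = (0.975128 − 1)×1000 = -24.872 per mil
δ_B = (0.01043010/0.01123720 − 1)×1000 = (0.928176 − 1)×1000 = -71.824 per mil
f_A = (δ_mix − δ_B)/(δ_A − δ_B) = (-38.24 − (-71.824))/(-24.872 − (-71.824))
f_A = 33.584 / 46.952 = 0.7153

0.715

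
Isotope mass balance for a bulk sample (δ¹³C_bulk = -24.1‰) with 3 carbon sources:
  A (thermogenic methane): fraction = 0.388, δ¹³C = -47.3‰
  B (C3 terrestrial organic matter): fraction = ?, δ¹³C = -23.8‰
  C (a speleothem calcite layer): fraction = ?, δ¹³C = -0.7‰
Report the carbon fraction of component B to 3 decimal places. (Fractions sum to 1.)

Let f_B and f_C be the unknown fractions; fractions sum to 1 so f_B + f_C = 0.612.
Mass balance: Σ fᵢ·δᵢ = δ_bulk ⇒ f_B·(-23.8) + f_C·(-0.7) = -24.1 − (-18.352) = -5.748
Substitute f_C = 0.612 − f_B:
f_B·(-23.8 − -0.7) = -5.748 − 0.612×(-0.7) = -5.319
f_B = -5.319 / -23.1 = 0.2303

0.230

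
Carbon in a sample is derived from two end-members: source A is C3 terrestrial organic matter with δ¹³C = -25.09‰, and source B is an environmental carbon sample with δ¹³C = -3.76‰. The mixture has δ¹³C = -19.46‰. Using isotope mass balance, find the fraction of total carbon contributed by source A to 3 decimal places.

0.736

δ_mix = f_A·δ_A + (1 − f_A)·δ_B  ⇒  f_A = (δ_mix − δ_B)/(δ_A − δ_B)
f_A = (-19.46 − (-3.76)) / (-25.09 − (-3.76))
f_A = -15.70 / -21.33 = 0.7361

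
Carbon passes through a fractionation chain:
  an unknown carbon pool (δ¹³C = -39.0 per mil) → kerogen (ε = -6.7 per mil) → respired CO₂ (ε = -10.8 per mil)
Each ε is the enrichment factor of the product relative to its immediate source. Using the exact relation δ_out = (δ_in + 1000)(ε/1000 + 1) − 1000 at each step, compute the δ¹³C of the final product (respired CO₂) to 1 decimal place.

-55.7 per mil

step 1: δ = (-39.00 + 1000)·(-6.7/1000 + 1) − 1000 = -45.44 per mil
step 2: δ = (-45.44 + 1000)·(-10.8/1000 + 1) − 1000 = -55.75 per mil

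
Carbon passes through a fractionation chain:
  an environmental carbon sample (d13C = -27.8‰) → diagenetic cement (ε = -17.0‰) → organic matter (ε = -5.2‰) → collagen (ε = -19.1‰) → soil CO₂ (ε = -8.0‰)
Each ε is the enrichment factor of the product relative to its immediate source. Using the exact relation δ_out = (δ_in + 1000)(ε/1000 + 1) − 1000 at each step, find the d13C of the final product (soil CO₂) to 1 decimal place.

step 1: δ = (-27.80 + 1000)·(-17.0/1000 + 1) − 1000 = -44.33‰
step 2: δ = (-44.33 + 1000)·(-5.2/1000 + 1) − 1000 = -49.30‰
step 3: δ = (-49.30 + 1000)·(-19.1/1000 + 1) − 1000 = -67.46‰
step 4: δ = (-67.46 + 1000)·(-8.0/1000 + 1) − 1000 = -74.92‰

-74.9‰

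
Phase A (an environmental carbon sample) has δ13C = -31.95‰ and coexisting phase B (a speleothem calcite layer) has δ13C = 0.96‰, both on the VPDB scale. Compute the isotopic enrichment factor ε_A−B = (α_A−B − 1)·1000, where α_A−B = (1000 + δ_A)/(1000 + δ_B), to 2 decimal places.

α_A−B = (1000 + -31.95) / (1000 + 0.96) = 968.05 / 1000.96 = 0.967122
ε_A−B = (0.967122 − 1) × 1000 = -32.878‰
(The approximation ε ≈ δ_A − δ_B would give -32.91‰.)

-32.88‰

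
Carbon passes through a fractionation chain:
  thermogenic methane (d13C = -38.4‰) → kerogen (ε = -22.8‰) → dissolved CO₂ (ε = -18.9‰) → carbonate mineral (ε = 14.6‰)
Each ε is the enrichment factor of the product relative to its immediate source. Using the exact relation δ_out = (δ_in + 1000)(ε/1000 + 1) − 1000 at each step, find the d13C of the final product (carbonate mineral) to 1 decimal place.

-64.6‰

step 1: δ = (-38.40 + 1000)·(-22.8/1000 + 1) − 1000 = -60.32‰
step 2: δ = (-60.32 + 1000)·(-18.9/1000 + 1) − 1000 = -78.08‰
step 3: δ = (-78.08 + 1000)·(14.6/1000 + 1) − 1000 = -64.62‰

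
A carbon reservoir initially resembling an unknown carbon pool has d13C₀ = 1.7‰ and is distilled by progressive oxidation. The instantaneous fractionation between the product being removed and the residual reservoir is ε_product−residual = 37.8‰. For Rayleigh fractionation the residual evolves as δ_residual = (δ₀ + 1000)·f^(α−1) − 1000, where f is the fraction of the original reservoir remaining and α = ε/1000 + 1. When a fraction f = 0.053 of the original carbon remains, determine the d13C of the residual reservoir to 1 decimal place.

Rayleigh residual: δ_res = (δ₀ + 1000)·f^(α−1) − 1000
α = ε/1000 + 1 = 1.03780, so α − 1 = 0.03780
f^(α−1) = 0.053^(0.03780) = 0.894906
δ_res = (1.7 + 1000) × 0.894906 − 1000 = 896.428 − 1000 = -103.57‰

-103.6‰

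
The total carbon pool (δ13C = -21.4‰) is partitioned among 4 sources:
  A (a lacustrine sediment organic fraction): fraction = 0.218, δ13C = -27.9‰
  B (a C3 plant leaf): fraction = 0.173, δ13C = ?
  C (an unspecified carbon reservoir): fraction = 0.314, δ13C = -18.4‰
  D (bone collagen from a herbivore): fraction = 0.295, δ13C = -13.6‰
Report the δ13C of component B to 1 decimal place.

-32.0‰

Isotope mass balance: δ_bulk = Σ fᵢ·δᵢ.
-21.4 = 0.218×(-27.9) + 0.173×δ_B + 0.314×(-18.4) + 0.295×(-13.6)
0.173·δ_B = -21.4 − (-15.872) = -5.528
δ_B = -5.528 / 0.173 = -31.95‰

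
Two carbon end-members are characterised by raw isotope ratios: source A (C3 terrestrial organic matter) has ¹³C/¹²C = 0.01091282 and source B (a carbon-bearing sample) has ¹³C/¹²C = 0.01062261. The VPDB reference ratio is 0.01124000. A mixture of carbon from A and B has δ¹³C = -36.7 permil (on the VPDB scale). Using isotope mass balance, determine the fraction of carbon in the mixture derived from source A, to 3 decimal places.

0.706

δ_A = (0.01091282/0.01124000 − 1)×1000 = (0.970891 − 1)×1000 = -29.109 permil
δ_B = (0.01062261/0.01124000 − 1)×1000 = (0.945072 − 1)×1000 = -54.928 permil
f_A = (δ_mix − δ_B)/(δ_A − δ_B) = (-36.7 − (-54.928))/(-29.109 − (-54.928))
f_A = 18.228 / 25.819 = 0.7060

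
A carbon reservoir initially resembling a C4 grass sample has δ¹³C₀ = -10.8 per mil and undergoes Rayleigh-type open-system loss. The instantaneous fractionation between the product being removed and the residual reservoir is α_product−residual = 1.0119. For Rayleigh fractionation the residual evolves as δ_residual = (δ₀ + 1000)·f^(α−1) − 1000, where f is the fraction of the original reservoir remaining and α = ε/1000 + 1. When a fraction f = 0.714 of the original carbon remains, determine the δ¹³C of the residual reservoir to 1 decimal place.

-14.8 per mil

Rayleigh residual: δ_res = (δ₀ + 1000)·f^(α−1) − 1000
α − 1 = 0.01190
f^(α−1) = 0.714^(0.01190) = 0.995999
δ_res = (-10.8 + 1000) × 0.995999 − 1000 = 985.242 − 1000 = -14.76 per mil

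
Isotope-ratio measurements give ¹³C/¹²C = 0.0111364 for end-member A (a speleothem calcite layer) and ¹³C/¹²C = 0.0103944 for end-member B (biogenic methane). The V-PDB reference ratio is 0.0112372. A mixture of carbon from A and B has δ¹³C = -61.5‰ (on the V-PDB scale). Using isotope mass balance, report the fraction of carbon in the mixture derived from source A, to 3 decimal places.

δ_A = (0.0111364/0.0112372 − 1)×1000 = (0.991030 − 1)×1000 = -8.970‰
δ_B = (0.0103944/0.0112372 − 1)×1000 = (0.924999 − 1)×1000 = -75.001‰
f_A = (δ_mix − δ_B)/(δ_A − δ_B) = (-61.5 − (-75.001))/(-8.970 − (-75.001))
f_A = 13.501 / 66.031 = 0.2045

0.204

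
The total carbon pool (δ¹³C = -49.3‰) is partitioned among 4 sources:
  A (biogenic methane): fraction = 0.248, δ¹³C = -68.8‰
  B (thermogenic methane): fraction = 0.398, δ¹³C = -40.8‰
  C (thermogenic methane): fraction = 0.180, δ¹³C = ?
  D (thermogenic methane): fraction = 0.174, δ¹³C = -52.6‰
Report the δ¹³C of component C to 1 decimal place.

-38.0‰

Isotope mass balance: δ_bulk = Σ fᵢ·δᵢ.
-49.3 = 0.248×(-68.8) + 0.398×(-40.8) + 0.180×δ_C + 0.174×(-52.6)
0.180·δ_C = -49.3 − (-42.453) = -6.847
δ_C = -6.847 / 0.180 = -38.04‰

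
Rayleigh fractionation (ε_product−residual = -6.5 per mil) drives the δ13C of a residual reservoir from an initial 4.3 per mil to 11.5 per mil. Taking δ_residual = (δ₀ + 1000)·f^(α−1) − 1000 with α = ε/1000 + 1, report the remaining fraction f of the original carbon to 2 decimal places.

α − 1 = ε/1000 = -0.0065
(δ_res + 1000)/(δ₀ + 1000) = (11.5 + 1000)/(4.3 + 1000) = 1011.5/1004.3 = 1.007169
f = 1.007169^(1/-0.0065) = exp(ln(1.007169)/-0.0065) = exp(0.00714/-0.0065)
f = exp(-1.0990) = 0.3332

0.33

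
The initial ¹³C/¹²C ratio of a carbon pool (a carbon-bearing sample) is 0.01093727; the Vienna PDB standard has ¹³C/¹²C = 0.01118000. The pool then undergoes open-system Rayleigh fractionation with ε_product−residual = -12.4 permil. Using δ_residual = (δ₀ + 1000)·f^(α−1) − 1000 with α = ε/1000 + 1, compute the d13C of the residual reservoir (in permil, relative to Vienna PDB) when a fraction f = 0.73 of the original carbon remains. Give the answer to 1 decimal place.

-17.9 permil

δ₀ = (0.01093727/0.01118000 − 1)×1000 = (0.978289 − 1)×1000 = -21.711 permil
α − 1 = ε/1000 = -0.0124
f^(α−1) = 0.73^(-0.0124) = 1.003910
δ_res = (-21.711 + 1000) × 1.003910 − 1000 = 982.114 − 1000 = -17.89 permil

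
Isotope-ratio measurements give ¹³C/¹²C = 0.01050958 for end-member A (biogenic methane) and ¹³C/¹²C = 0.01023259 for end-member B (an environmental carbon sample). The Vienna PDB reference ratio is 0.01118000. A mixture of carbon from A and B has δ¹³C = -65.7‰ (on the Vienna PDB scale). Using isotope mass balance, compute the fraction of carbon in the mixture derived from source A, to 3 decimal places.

0.769

δ_A = (0.01050958/0.01118000 − 1)×1000 = (0.940034 − 1)×1000 = -59.966‰
δ_B = (0.01023259/0.01118000 − 1)×1000 = (0.915258 − 1)×1000 = -84.742‰
f_A = (δ_mix − δ_B)/(δ_A − δ_B) = (-65.7 − (-84.742))/(-59.966 − (-84.742))
f_A = 19.042 / 24.775 = 0.7686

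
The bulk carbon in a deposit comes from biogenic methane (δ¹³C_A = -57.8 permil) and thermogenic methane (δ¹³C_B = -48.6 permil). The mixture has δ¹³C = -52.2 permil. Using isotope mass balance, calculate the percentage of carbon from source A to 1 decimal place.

δ_mix = f_A·δ_A + (1 − f_A)·δ_B  ⇒  f_A = (δ_mix − δ_B)/(δ_A − δ_B)
f_A = (-52.2 − (-48.6)) / (-57.8 − (-48.6))
f_A = -3.6 / -9.2 = 0.3913

39.1%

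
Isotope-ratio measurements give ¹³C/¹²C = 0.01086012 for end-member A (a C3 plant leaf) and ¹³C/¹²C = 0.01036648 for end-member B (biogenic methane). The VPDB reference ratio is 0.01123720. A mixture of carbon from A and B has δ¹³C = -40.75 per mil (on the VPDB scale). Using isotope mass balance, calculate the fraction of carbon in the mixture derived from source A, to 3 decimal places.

0.836

δ_A = (0.01086012/0.01123720 − 1)×1000 = (0.966444 − 1)×1000 = -33.556 per mil
δ_B = (0.01036648/0.01123720 − 1)×1000 = (0.922515 − 1)×1000 = -77.485 per mil
f_A = (δ_mix − δ_B)/(δ_A − δ_B) = (-40.75 − (-77.485))/(-33.556 − (-77.485))
f_A = 36.735 / 43.929 = 0.8362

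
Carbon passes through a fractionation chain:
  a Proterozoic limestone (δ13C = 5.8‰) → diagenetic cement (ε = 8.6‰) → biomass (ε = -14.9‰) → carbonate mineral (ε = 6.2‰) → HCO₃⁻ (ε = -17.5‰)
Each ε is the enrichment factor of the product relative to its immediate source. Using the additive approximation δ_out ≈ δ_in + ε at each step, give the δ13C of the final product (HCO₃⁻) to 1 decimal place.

step 1: δ ≈ 5.8 + (8.6) = 14.4‰
step 2: δ ≈ 14.4 + (-14.9) = -0.5‰
step 3: δ ≈ -0.5 + (6.2) = 5.7‰
step 4: δ ≈ 5.7 + (-17.5) = -11.8‰

-11.8‰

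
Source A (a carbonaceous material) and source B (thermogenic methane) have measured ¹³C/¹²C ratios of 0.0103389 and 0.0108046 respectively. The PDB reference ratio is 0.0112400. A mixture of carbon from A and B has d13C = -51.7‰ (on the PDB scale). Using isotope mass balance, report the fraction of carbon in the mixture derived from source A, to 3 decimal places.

δ_A = (0.0103389/0.0112400 − 1)×1000 = (0.919831 − 1)×1000 = -80.169‰
δ_B = (0.0108046/0.0112400 − 1)×1000 = (0.961263 − 1)×1000 = -38.737‰
f_A = (δ_mix − δ_B)/(δ_A − δ_B) = (-51.7 − (-38.737))/(-80.169 − (-38.737))
f_A = -12.963 / -41.432 = 0.3129

0.313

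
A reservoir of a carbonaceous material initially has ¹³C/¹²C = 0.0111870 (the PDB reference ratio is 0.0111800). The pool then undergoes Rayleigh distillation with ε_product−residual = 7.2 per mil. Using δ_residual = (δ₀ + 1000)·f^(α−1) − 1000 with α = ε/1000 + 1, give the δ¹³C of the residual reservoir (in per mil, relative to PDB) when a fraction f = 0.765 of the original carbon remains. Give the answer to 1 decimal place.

δ₀ = (0.0111870/0.0111800 − 1)×1000 = (1.000626 − 1)×1000 = 0.626 per mil
α − 1 = ε/1000 = 0.0072
f^(α−1) = 0.765^(0.0072) = 0.998073
δ_res = (0.626 + 1000) × 0.998073 − 1000 = 998.698 − 1000 = -1.30 per mil

-1.3 per mil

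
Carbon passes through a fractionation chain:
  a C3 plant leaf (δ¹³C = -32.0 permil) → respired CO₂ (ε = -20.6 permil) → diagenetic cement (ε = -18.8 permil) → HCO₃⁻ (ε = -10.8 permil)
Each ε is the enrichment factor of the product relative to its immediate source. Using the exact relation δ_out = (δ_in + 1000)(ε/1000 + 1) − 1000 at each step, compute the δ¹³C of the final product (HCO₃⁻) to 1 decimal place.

step 1: δ = (-32.00 + 1000)·(-20.6/1000 + 1) − 1000 = -51.94 permil
step 2: δ = (-51.94 + 1000)·(-18.8/1000 + 1) − 1000 = -69.76 permil
step 3: δ = (-69.76 + 1000)·(-10.8/1000 + 1) − 1000 = -79.81 permil

-79.8 permil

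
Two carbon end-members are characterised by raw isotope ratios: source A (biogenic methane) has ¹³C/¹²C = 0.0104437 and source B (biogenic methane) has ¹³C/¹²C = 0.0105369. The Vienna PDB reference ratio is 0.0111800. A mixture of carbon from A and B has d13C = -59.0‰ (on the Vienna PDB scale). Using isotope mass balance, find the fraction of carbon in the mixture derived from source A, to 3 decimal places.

0.177

δ_A = (0.0104437/0.0111800 − 1)×1000 = (0.934141 − 1)×1000 = -65.859‰
δ_B = (0.0105369/0.0111800 − 1)×1000 = (0.942478 − 1)×1000 = -57.522‰
f_A = (δ_mix − δ_B)/(δ_A − δ_B) = (-59.0 − (-57.522))/(-65.859 − (-57.522))
f_A = -1.478 / -8.336 = 0.1773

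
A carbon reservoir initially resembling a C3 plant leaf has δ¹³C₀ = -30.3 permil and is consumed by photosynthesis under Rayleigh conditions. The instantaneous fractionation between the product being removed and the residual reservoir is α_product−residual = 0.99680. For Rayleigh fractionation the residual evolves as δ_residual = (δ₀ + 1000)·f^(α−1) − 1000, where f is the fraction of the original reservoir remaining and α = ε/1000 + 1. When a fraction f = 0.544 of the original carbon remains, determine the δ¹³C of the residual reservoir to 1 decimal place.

Rayleigh residual: δ_res = (δ₀ + 1000)·f^(α−1) − 1000
α − 1 = -0.00320
f^(α−1) = 0.544^(-0.00320) = 1.001950
δ_res = (-30.3 + 1000) × 1.001950 − 1000 = 971.591 − 1000 = -28.41 permil

-28.4 permil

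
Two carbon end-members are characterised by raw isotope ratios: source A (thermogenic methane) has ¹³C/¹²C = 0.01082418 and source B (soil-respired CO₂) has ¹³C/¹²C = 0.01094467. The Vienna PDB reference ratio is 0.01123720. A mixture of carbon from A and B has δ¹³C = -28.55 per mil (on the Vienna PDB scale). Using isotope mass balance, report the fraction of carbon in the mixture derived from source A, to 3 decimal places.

δ_A = (0.01082418/0.01123720 − 1)×1000 = (0.963245 − 1)×1000 = -36.755 per mil
δ_B = (0.01094467/0.01123720 − 1)×1000 = (0.973968 − 1)×1000 = -26.032 per mil
f_A = (δ_mix − δ_B)/(δ_A − δ_B) = (-28.55 − (-26.032))/(-36.755 − (-26.032))
f_A = -2.518 / -10.722 = 0.2348

0.235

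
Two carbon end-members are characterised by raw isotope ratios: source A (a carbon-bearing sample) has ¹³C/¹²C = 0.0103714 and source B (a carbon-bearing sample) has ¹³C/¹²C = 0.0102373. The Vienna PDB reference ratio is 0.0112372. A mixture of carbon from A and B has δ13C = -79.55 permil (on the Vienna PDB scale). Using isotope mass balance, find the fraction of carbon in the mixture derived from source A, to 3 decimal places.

0.790

δ_A = (0.0103714/0.0112372 − 1)×1000 = (0.922952 − 1)×1000 = -77.048 permil
δ_B = (0.0102373/0.0112372 − 1)×1000 = (0.911019 − 1)×1000 = -88.981 permil
f_A = (δ_mix − δ_B)/(δ_A − δ_B) = (-79.55 − (-88.981))/(-77.048 − (-88.981))
f_A = 9.431 / 11.934 = 0.7903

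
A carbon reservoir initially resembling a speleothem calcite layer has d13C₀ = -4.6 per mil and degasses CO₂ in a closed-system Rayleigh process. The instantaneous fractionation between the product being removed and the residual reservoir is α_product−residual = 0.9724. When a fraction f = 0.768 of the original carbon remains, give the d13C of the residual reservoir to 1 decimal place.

Rayleigh residual: δ_res = (δ₀ + 1000)·f^(α−1) − 1000
α − 1 = -0.02760
f^(α−1) = 0.768^(-0.02760) = 1.007312
δ_res = (-4.6 + 1000) × 1.007312 − 1000 = 1002.678 − 1000 = 2.68 per mil

2.7 per mil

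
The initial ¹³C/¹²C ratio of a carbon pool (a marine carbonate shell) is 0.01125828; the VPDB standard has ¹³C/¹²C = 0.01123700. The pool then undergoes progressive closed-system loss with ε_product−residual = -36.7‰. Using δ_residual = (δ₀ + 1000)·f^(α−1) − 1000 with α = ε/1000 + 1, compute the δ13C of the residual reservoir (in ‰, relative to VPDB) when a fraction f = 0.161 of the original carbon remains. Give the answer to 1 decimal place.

71.3‰

δ₀ = (0.01125828/0.01123700 − 1)×1000 = (1.001894 − 1)×1000 = 1.894‰
α − 1 = ε/1000 = -0.0367
f^(α−1) = 0.161^(-0.0367) = 1.069324
δ_res = (1.894 + 1000) × 1.069324 − 1000 = 1071.349 − 1000 = 71.35‰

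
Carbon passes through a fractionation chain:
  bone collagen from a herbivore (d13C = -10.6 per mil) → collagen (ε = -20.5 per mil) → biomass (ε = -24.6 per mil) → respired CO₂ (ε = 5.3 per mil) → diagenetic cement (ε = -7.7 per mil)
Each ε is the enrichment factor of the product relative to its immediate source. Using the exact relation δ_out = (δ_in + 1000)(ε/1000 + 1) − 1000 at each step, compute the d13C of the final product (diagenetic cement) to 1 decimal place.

step 1: δ = (-10.60 + 1000)·(-20.5/1000 + 1) − 1000 = -30.88 per mil
step 2: δ = (-30.88 + 1000)·(-24.6/1000 + 1) − 1000 = -54.72 per mil
step 3: δ = (-54.72 + 1000)·(5.3/1000 + 1) − 1000 = -49.71 per mil
step 4: δ = (-49.71 + 1000)·(-7.7/1000 + 1) − 1000 = -57.03 per mil

-57.0 per mil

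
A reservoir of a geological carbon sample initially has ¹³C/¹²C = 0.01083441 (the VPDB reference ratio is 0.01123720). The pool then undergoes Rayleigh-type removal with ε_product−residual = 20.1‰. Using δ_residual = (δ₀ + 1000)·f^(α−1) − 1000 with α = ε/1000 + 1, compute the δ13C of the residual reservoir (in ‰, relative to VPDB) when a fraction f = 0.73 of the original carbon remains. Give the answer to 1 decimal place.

-41.9‰

δ₀ = (0.01083441/0.01123720 − 1)×1000 = (0.964156 − 1)×1000 = -35.844‰
α − 1 = ε/1000 = 0.0201
f^(α−1) = 0.73^(0.0201) = 0.993694
δ_res = (-35.844 + 1000) × 0.993694 − 1000 = 958.076 − 1000 = -41.92‰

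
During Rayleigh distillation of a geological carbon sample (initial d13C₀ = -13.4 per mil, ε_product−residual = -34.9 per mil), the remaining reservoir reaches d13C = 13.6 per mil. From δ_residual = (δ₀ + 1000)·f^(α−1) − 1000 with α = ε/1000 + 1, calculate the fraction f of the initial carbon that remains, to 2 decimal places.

0.46

α − 1 = ε/1000 = -0.0349
(δ_res + 1000)/(δ₀ + 1000) = (13.6 + 1000)/(-13.4 + 1000) = 1013.6/986.6 = 1.027367
f = 1.027367^(1/-0.0349) = exp(ln(1.027367)/-0.0349) = exp(0.02700/-0.0349)
f = exp(-0.7736) = 0.4613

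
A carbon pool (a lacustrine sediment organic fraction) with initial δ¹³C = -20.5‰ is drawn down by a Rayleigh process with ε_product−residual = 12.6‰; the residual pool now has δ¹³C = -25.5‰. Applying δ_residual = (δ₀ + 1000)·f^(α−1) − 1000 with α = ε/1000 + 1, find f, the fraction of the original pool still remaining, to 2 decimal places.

α − 1 = ε/1000 = 0.0126
(δ_res + 1000)/(δ₀ + 1000) = (-25.5 + 1000)/(-20.5 + 1000) = 974.5/979.5 = 0.994895
f = 0.994895^(1/0.0126) = exp(ln(0.994895)/0.0126) = exp(-0.00512/0.0126)
f = exp(-0.4062) = 0.6662

0.67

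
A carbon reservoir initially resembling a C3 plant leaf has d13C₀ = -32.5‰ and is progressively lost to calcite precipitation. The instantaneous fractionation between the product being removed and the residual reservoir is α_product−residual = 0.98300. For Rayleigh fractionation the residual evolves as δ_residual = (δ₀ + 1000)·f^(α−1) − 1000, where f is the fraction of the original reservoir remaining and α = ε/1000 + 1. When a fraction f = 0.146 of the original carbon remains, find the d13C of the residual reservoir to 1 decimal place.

Rayleigh residual: δ_res = (δ₀ + 1000)·f^(α−1) − 1000
α − 1 = -0.01700
f^(α−1) = 0.146^(-0.01700) = 1.033251
δ_res = (-32.5 + 1000) × 1.033251 − 1000 = 999.671 − 1000 = -0.33‰

-0.3‰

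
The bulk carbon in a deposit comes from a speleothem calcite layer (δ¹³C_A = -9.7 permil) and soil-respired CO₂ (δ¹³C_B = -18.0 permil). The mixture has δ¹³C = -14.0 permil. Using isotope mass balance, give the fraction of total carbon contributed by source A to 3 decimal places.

δ_mix = f_A·δ_A + (1 − f_A)·δ_B  ⇒  f_A = (δ_mix − δ_B)/(δ_A − δ_B)
f_A = (-14.0 − (-18.0)) / (-9.7 − (-18.0))
f_A = 4.0 / 8.3 = 0.4819

0.482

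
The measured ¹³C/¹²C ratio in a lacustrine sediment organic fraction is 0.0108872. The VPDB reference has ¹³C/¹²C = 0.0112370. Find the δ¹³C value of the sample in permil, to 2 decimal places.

δ¹³C = (R_sample / R_standard − 1) × 1000
R_sample / R_standard = 0.0108872 / 0.0112370 = 0.968871
δ¹³C = (0.968871 − 1) × 1000 = -31.129 permil

-31.13 permil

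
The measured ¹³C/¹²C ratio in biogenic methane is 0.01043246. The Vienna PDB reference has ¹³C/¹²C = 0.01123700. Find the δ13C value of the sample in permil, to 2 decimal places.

-71.60 permil

δ13C = (R_sample / R_standard − 1) × 1000
R_sample / R_standard = 0.01043246 / 0.01123700 = 0.928403
δ13C = (0.928403 − 1) × 1000 = -71.597 permil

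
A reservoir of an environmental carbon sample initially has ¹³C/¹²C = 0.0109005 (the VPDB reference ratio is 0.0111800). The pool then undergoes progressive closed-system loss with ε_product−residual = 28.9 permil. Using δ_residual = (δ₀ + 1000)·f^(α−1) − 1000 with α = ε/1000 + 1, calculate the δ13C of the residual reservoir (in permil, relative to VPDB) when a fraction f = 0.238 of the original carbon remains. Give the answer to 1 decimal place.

δ₀ = (0.0109005/0.0111800 − 1)×1000 = (0.975000 − 1)×1000 = -25.000 permil
α − 1 = ε/1000 = 0.0289
f^(α−1) = 0.238^(0.0289) = 0.959363
δ_res = (-25.000 + 1000) × 0.959363 − 1000 = 935.379 − 1000 = -64.62 permil

-64.6 permil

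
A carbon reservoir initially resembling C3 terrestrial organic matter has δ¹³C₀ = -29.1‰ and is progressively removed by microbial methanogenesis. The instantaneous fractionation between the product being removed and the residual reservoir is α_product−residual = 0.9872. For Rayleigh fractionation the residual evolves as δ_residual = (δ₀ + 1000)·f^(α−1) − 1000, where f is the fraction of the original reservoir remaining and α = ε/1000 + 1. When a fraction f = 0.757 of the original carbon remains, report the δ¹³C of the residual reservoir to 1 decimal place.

-25.6‰

Rayleigh residual: δ_res = (δ₀ + 1000)·f^(α−1) − 1000
α − 1 = -0.01280
f^(α−1) = 0.757^(-0.01280) = 1.003570
δ_res = (-29.1 + 1000) × 1.003570 − 1000 = 974.366 − 1000 = -25.63‰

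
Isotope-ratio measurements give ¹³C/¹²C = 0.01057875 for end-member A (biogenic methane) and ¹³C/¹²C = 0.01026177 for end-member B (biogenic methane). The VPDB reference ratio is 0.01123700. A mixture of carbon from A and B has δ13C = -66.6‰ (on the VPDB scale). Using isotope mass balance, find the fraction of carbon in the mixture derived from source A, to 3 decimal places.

0.716

δ_A = (0.01057875/0.01123700 − 1)×1000 = (0.941421 − 1)×1000 = -58.579‰
δ_B = (0.01026177/0.01123700 − 1)×1000 = (0.913213 − 1)×1000 = -86.787‰
f_A = (δ_mix − δ_B)/(δ_A − δ_B) = (-66.6 − (-86.787))/(-58.579 − (-86.787))
f_A = 20.187 / 28.209 = 0.7156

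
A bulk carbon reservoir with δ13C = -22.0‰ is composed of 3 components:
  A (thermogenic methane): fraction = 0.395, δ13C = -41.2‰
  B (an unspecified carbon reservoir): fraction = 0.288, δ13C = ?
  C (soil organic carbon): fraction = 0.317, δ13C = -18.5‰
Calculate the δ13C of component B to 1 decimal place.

Isotope mass balance: δ_bulk = Σ fᵢ·δᵢ.
-22.0 = 0.395×(-41.2) + 0.288×δ_B + 0.317×(-18.5)
0.288·δ_B = -22.0 − (-22.139) = 0.139
δ_B = 0.139 / 0.288 = 0.48‰

0.5‰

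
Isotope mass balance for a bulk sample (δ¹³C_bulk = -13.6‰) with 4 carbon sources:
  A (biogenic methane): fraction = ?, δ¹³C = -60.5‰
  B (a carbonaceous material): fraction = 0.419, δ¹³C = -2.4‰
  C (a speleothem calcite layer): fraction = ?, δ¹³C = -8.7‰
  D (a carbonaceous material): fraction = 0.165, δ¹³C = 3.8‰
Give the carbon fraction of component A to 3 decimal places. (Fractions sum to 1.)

Let f_A and f_C be the unknown fractions; fractions sum to 1 so f_A + f_C = 0.416.
Mass balance: Σ fᵢ·δᵢ = δ_bulk ⇒ f_A·(-60.5) + f_C·(-8.7) = -13.6 − (-0.379) = -13.221
Substitute f_C = 0.416 − f_A:
f_A·(-60.5 − -8.7) = -13.221 − 0.416×(-8.7) = -9.602
f_A = -9.602 / -51.8 = 0.1854

0.185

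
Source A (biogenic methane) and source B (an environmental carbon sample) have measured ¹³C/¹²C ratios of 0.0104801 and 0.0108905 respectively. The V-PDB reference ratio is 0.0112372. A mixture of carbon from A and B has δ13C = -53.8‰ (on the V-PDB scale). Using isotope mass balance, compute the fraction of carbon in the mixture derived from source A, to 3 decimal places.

0.628

δ_A = (0.0104801/0.0112372 − 1)×1000 = (0.932626 − 1)×1000 = -67.374‰
δ_B = (0.0108905/0.0112372 − 1)×1000 = (0.969147 − 1)×1000 = -30.853‰
f_A = (δ_mix − δ_B)/(δ_A − δ_B) = (-53.8 − (-30.853))/(-67.374 − (-30.853))
f_A = -22.947 / -36.522 = 0.6283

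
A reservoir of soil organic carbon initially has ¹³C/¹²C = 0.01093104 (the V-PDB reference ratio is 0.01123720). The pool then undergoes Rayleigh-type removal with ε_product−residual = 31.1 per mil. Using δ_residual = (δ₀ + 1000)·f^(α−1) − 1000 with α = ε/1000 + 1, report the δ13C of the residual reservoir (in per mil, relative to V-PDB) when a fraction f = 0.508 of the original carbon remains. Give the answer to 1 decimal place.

δ₀ = (0.01093104/0.01123720 − 1)×1000 = (0.972755 − 1)×1000 = -27.245 per mil
α − 1 = ε/1000 = 0.0311
f^(α−1) = 0.508^(0.0311) = 0.979157
δ_res = (-27.245 + 1000) × 0.979157 − 1000 = 952.480 − 1000 = -47.52 per mil

-47.5 per mil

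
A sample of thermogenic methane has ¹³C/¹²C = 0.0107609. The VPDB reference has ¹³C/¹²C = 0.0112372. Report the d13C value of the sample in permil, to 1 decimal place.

d13C = (R_sample / R_standard − 1) × 1000
R_sample / R_standard = 0.0107609 / 0.0112372 = 0.957614
d13C = (0.957614 − 1) × 1000 = -42.39 permil

-42.4 permil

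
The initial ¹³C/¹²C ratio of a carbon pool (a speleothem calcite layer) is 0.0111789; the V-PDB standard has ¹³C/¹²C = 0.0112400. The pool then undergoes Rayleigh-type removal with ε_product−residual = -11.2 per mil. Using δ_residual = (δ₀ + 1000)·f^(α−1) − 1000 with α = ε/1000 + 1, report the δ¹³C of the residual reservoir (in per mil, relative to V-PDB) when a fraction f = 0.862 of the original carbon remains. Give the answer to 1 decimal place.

-3.8 per mil

δ₀ = (0.0111789/0.0112400 − 1)×1000 = (0.994564 − 1)×1000 = -5.436 per mil
α − 1 = ε/1000 = -0.0112
f^(α−1) = 0.862^(-0.0112) = 1.001665
δ_res = (-5.436 + 1000) × 1.001665 − 1000 = 996.220 − 1000 = -3.78 per mil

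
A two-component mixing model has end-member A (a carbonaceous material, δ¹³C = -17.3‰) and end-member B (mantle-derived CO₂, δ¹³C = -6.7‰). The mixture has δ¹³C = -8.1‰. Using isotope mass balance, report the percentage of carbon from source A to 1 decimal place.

13.2%

δ_mix = f_A·δ_A + (1 − f_A)·δ_B  ⇒  f_A = (δ_mix − δ_B)/(δ_A − δ_B)
f_A = (-8.1 − (-6.7)) / (-17.3 − (-6.7))
f_A = -1.4 / -10.6 = 0.1321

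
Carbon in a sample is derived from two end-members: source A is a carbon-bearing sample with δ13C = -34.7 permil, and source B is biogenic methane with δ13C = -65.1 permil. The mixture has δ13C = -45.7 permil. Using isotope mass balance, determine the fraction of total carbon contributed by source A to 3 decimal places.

δ_mix = f_A·δ_A + (1 − f_A)·δ_B  ⇒  f_A = (δ_mix − δ_B)/(δ_A − δ_B)
f_A = (-45.7 − (-65.1)) / (-34.7 − (-65.1))
f_A = 19.4 / 30.4 = 0.6382

0.638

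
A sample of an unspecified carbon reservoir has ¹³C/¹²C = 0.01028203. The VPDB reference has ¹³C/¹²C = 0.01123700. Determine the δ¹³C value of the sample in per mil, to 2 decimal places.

δ¹³C = (R_sample / R_standard − 1) × 1000
R_sample / R_standard = 0.01028203 / 0.01123700 = 0.915016
δ¹³C = (0.915016 − 1) × 1000 = -84.984 per mil

-84.98 per mil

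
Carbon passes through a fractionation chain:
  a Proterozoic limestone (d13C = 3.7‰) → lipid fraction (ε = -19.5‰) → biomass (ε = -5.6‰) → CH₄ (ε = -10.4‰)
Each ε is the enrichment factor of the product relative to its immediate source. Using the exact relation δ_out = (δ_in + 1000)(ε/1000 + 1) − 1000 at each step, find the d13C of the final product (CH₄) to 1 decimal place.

-31.6‰

step 1: δ = (3.70 + 1000)·(-19.5/1000 + 1) − 1000 = -15.87‰
step 2: δ = (-15.87 + 1000)·(-5.6/1000 + 1) − 1000 = -21.38‰
step 3: δ = (-21.38 + 1000)·(-10.4/1000 + 1) − 1000 = -31.56‰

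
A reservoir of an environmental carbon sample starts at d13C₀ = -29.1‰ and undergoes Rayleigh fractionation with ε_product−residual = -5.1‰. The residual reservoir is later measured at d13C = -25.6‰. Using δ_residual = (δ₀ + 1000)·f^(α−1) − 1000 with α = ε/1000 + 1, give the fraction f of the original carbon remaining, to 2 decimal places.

α − 1 = ε/1000 = -0.0051
(δ_res + 1000)/(δ₀ + 1000) = (-25.6 + 1000)/(-29.1 + 1000) = 974.4/970.9 = 1.003605
f = 1.003605^(1/-0.0051) = exp(ln(1.003605)/-0.0051) = exp(0.00360/-0.0051)
f = exp(-0.7056) = 0.4938

0.49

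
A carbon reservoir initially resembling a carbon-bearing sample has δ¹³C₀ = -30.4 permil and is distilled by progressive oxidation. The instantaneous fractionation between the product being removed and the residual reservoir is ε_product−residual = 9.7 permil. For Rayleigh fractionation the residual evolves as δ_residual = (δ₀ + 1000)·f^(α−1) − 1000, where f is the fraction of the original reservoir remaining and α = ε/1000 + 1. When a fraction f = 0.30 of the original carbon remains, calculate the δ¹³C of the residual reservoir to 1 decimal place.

-41.7 permil

Rayleigh residual: δ_res = (δ₀ + 1000)·f^(α−1) − 1000
α = ε/1000 + 1 = 1.00970, so α − 1 = 0.00970
f^(α−1) = 0.30^(0.00970) = 0.988389
δ_res = (-30.4 + 1000) × 0.988389 − 1000 = 958.342 − 1000 = -41.66 permil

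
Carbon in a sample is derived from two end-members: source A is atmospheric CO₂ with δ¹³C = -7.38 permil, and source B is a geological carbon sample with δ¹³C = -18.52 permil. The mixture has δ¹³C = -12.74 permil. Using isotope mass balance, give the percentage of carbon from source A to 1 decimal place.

δ_mix = f_A·δ_A + (1 − f_A)·δ_B  ⇒  f_A = (δ_mix − δ_B)/(δ_A − δ_B)
f_A = (-12.74 − (-18.52)) / (-7.38 − (-18.52))
f_A = 5.78 / 11.14 = 0.5189

51.9%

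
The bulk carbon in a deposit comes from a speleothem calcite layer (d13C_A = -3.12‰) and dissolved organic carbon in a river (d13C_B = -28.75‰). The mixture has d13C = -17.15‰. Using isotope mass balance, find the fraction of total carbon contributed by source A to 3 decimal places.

δ_mix = f_A·δ_A + (1 − f_A)·δ_B  ⇒  f_A = (δ_mix − δ_B)/(δ_A − δ_B)
f_A = (-17.15 − (-28.75)) / (-3.12 − (-28.75))
f_A = 11.60 / 25.63 = 0.4526

0.453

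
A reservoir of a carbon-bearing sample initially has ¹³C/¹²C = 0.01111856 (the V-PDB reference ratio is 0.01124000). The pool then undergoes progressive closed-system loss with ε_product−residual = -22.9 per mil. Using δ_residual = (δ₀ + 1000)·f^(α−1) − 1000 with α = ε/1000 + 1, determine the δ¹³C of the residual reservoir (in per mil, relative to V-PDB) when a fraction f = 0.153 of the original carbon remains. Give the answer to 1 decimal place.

32.6 per mil

δ₀ = (0.01111856/0.01124000 − 1)×1000 = (0.989196 − 1)×1000 = -10.804 per mil
α − 1 = ε/1000 = -0.0229
f^(α−1) = 0.153^(-0.0229) = 1.043928
δ_res = (-10.804 + 1000) × 1.043928 − 1000 = 1032.649 − 1000 = 32.65 per mil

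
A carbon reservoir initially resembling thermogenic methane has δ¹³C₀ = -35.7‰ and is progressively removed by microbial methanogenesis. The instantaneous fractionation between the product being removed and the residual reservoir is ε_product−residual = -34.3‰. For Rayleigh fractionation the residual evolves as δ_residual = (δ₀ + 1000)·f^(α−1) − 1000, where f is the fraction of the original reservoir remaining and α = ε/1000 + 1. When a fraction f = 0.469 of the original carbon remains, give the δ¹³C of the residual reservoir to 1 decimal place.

-10.3‰

Rayleigh residual: δ_res = (δ₀ + 1000)·f^(α−1) − 1000
α = ε/1000 + 1 = 0.96570, so α − 1 = -0.03430
f^(α−1) = 0.469^(-0.03430) = 1.026310
δ_res = (-35.7 + 1000) × 1.026310 − 1000 = 989.671 − 1000 = -10.33‰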